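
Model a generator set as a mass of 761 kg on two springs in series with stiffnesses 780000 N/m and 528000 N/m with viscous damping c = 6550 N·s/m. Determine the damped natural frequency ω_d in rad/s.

19.9 rad/s

Series springs: 1/k_eq = 1/780000 + 1/528000 = 3.176×10^-6, so k_eq = 314900 N/m.
ω_n = √(k_eq/m) = √(314900/761) = 20.34 rad/s.
Critical damping c_c = 2√(k_eq·m) = 2√(314900 × 761) = 30960 N·s/m, so ζ = c/c_c = 6550/30960 = 0.2116.
ω_d = ω_n√(1 − ζ²) = 20.34 × √(1 − 0.0448) = 19.88 rad/s.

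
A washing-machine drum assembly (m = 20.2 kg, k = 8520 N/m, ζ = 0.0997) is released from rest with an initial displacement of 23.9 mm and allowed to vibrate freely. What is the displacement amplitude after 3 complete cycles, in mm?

3.62 mm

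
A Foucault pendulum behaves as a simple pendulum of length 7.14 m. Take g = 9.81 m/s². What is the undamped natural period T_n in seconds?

5.36 s

For a simple pendulum ω_n = √(g/L) = √(9.81/7.14) = √1.374 = 1.172 rad/s.
T_n = 2π/ω_n = 6.283/1.172 = 5.360 s.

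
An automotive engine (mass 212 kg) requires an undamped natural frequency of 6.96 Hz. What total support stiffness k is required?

405000 N/m

ω_n = 2πf_n = 2π × 6.96 = 43.73 rad/s.
k = m·ω_n² = 212 × 43.73² = 212 × 1912 = 405400 N/m.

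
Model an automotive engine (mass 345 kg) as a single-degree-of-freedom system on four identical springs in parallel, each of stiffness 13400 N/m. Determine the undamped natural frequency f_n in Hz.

Parallel springs add: k_eq = 4 × 13400 = 53600 N/m.
ω_n = √(k_eq/m) = √(53600/345) = √155.4 = 12.46 rad/s.
f_n = ω_n/(2π) = 12.46/6.283 = 1.984 Hz.

1.98 Hz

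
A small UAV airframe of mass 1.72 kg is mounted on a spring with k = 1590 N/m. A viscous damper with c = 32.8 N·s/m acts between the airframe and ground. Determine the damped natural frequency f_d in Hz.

4.59 Hz

ω_n = √(k/m) = √(1590/1.72) = 30.40 rad/s.
Critical damping c_c = 2√(k·m) = 2√(1590 × 1.72) = 104.6 N·s/m, so ζ = c/c_c = 32.8/104.6 = 0.3136.
ω_d = ω_n√(1 − ζ²) = 30.40 × √(1 − 0.0983) = 28.87 rad/s.
f_d = ω_d/(2π) = 4.595 Hz.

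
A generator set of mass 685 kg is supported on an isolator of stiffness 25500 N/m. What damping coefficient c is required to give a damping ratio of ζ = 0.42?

c_c = 2√(k·m) = 2√(25500 × 685) = 8359 N·s/m.
c = ζ·c_c = 0.42 × 8359 = 3511 N·s/m.

3510 N·s/m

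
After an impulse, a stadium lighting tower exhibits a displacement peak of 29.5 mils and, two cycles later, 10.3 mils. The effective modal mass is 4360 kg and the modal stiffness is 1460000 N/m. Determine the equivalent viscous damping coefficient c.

13300 N·s/m

Logarithmic decrement δ = (1/n)·ln(x₀/x_n) = (1/2)·ln(29.5/10.3) = (1/2)·ln(2.864) = 0.5261.
ζ = δ/√(4π² + δ²) = 0.5261/√(39.48 + 0.277) = 0.5261/6.305 = 0.08344.
c = ζ · 2√(km) = 0.08344 × 2√(1460000 × 4360) = 0.08344 × 159600 = 13310 N·s/m.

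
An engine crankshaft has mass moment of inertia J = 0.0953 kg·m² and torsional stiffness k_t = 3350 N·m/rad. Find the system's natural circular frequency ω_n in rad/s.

ω_n = √(k_t/J) = √(3350/0.0953) = √35150 = 187.5 rad/s.

187 rad/s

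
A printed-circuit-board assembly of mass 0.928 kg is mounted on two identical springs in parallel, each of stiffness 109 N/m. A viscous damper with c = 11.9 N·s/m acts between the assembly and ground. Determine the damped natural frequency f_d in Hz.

2.22 Hz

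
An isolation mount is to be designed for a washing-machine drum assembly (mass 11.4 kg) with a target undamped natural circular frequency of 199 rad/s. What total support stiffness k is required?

k = m·ω_n² = 11.4 × 199.0² = 11.4 × 39600 = 451500 N/m.

451000 N/m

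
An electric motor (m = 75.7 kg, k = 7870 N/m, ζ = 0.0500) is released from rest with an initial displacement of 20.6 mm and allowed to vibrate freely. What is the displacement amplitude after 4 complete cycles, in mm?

Logarithmic decrement δ = 2πζ/√(1 − ζ²) = 2π × 0.05000/√(1 − 0.00250) = 0.3146.
After n cycles, x_n/x₀ = e^(−nδ), so x_4 = 20.6 × e^(−4 × 0.3146) = 20.6 × 0.2842 = 5.854 mm.

5.85 mm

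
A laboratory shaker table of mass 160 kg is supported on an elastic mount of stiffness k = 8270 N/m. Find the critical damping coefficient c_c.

2300 N·s/m

c_c = 2√(k·m) = 2√(8270 × 160) = 2 × 1150 = 2301 N·s/m.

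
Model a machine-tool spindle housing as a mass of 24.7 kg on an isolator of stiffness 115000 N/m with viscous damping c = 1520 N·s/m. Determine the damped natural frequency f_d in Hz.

ω_n = √(k/m) = √(115000/24.7) = 68.23 rad/s.
Critical damping c_c = 2√(k·m) = 2√(115000 × 24.7) = 3371 N·s/m, so ζ = c/c_c = 1520/3371 = 0.4509.
ω_d = ω_n√(1 − ζ²) = 68.23 × √(1 − 0.203) = 60.90 rad/s.
f_d = ω_d/(2π) = 9.693 Hz.

9.69 Hz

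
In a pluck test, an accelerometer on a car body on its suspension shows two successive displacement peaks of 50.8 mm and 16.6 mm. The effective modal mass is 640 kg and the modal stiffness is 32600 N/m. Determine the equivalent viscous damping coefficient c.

1600 N·s/m

Logarithmic decrement δ = (1/n)·ln(x₀/x_n) = (1/1)·ln(50.8/16.6) = (1/1)·ln(3.060) = 1.118.
ζ = δ/√(4π² + δ²) = 1.118/√(39.48 + 1.25) = 1.118/6.382 = 0.1753.
c = ζ · 2√(km) = 0.1753 × 2√(32600 × 640) = 0.1753 × 9135 = 1601 N·s/m.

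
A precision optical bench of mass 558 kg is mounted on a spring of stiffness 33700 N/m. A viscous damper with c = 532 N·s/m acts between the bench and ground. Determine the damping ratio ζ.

ω_n = √(k/m) = √(33700/558) = 7.771 rad/s.
Critical damping c_c = 2√(k·m) = 2√(33700 × 558) = 8673 N·s/m, so ζ = c/c_c = 532/8673 = 0.06134.

0.0613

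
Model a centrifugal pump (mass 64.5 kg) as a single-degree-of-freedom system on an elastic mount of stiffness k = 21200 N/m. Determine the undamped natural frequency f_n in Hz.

ω_n = √(k/m) = √(21200/64.5) = √328.7 = 18.13 rad/s.
f_n = ω_n/(2π) = 18.13/6.283 = 2.885 Hz.

2.89 Hz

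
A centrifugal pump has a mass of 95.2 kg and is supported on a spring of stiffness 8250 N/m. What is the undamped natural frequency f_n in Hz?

ω_n = √(k/m) = √(8250/95.2) = √86.66 = 9.309 rad/s.
f_n = ω_n/(2π) = 9.309/6.283 = 1.482 Hz.

1.48 Hz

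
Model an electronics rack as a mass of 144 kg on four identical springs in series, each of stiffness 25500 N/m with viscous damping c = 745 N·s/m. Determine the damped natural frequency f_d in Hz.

Series springs: 1/k_eq = 4/25500, so k_eq = 25500/4 = 6375 N/m.
ω_n = √(k_eq/m) = √(6375/144) = 6.654 rad/s.
Critical damping c_c = 2√(k_eq·m) = 2√(6375 × 144) = 1916 N·s/m, so ζ = c/c_c = 745/1916 = 0.3888.
ω_d = ω_n√(1 − ζ²) = 6.654 × √(1 − 0.151) = 6.130 rad/s.
f_d = ω_d/(2π) = 0.9757 Hz.

0.976 Hz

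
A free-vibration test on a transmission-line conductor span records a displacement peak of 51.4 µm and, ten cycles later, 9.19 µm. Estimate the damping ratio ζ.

Logarithmic decrement δ = (1/n)·ln(x₀/x_n) = (1/10)·ln(51.4/9.19) = (1/10)·ln(5.593) = 0.1722.
ζ = δ/√(4π² + δ²) = 0.1722/√(39.48 + 0.0296) = 0.1722/6.286 = 0.02739.

0.0274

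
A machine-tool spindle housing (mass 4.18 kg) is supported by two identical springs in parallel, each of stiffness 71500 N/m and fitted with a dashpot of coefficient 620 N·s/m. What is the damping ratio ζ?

0.401

Parallel springs add: k_eq = 2 × 71500 = 143000 N/m.
ω_n = √(k_eq/m) = √(143000/4.18) = 185.0 rad/s.
Critical damping c_c = 2√(k_eq·m) = 2√(143000 × 4.18) = 1546 N·s/m, so ζ = c/c_c = 620/1546 = 0.4010.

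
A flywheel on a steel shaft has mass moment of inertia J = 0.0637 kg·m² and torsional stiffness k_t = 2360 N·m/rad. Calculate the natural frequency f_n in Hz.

30.6 Hz

ω_n = √(k_t/J) = √(2360/0.0637) = √37050 = 192.5 rad/s.
f_n = ω_n/(2π) = 192.5/6.283 = 30.63 Hz.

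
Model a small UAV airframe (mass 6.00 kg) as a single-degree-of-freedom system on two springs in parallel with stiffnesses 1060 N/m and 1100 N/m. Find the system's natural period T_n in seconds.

0.331 s

Parallel springs add: k_eq = 1060 + 1100 = 2160 N/m.
ω_n = √(k_eq/m) = √(2160/6.00) = √360.0 = 18.97 rad/s.
T_n = 2π/ω_n = 6.283/18.97 = 0.3312 s.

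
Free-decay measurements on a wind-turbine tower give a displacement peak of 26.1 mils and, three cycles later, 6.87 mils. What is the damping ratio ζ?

Logarithmic decrement δ = (1/n)·ln(x₀/x_n) = (1/3)·ln(26.1/6.87) = (1/3)·ln(3.799) = 0.4449.
ζ = δ/√(4π² + δ²) = 0.4449/√(39.48 + 0.198) = 0.4449/6.299 = 0.07063.

0.0706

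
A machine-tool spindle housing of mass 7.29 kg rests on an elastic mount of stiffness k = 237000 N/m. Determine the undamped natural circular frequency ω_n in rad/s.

180 rad/s

ω_n = √(k/m) = √(237000/7.29) = √32510 = 180.3 rad/s.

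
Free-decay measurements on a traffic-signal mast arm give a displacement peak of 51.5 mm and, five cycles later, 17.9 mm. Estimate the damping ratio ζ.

0.0336

Logarithmic decrement δ = (1/n)·ln(x₀/x_n) = (1/5)·ln(51.5/17.9) = (1/5)·ln(2.877) = 0.2114.
ζ = δ/√(4π² + δ²) = 0.2114/√(39.48 + 0.0447) = 0.2114/6.287 = 0.03362.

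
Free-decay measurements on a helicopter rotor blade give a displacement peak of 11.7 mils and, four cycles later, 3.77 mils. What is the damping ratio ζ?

0.0450

Logarithmic decrement δ = (1/n)·ln(x₀/x_n) = (1/4)·ln(11.7/3.77) = (1/4)·ln(3.103) = 0.2831.
ζ = δ/√(4π² + δ²) = 0.2831/√(39.48 + 0.0802) = 0.2831/6.290 = 0.04502.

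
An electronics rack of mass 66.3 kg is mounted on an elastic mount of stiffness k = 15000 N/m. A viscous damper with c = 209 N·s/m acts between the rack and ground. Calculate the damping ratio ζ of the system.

0.105

ω_n = √(k/m) = √(15000/66.3) = 15.04 rad/s.
Critical damping c_c = 2√(k·m) = 2√(15000 × 66.3) = 1994 N·s/m, so ζ = c/c_c = 209/1994 = 0.1048.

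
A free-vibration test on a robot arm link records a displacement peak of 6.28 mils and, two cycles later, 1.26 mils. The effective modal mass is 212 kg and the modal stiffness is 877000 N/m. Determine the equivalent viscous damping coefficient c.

Logarithmic decrement δ = (1/n)·ln(x₀/x_n) = (1/2)·ln(6.28/1.26) = (1/2)·ln(4.984) = 0.8031.
ζ = δ/√(4π² + δ²) = 0.8031/√(39.48 + 0.645) = 0.8031/6.334 = 0.1268.
c = ζ · 2√(km) = 0.1268 × 2√(877000 × 212) = 0.1268 × 27270 = 3458 N·s/m.

3460 N·s/m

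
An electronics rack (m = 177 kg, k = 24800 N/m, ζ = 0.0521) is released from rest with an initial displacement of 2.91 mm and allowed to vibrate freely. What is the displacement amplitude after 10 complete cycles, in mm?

Logarithmic decrement δ = 2πζ/√(1 − ζ²) = 2π × 0.05210/√(1 − 0.00271) = 0.3278.
After n cycles, x_n/x₀ = e^(−nδ), so x_10 = 2.91 × e^(−10 × 0.3278) = 2.91 × 0.03770 = 0.1097 mm.

0.110 mm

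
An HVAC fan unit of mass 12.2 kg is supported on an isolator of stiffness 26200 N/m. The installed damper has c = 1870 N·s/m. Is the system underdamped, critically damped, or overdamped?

overdamped

c_c = 2√(k·m) = 1131 N·s/m; ζ = c/c_c = 1870/1131 = 1.65.
Since ζ > 1 the system is overdamped.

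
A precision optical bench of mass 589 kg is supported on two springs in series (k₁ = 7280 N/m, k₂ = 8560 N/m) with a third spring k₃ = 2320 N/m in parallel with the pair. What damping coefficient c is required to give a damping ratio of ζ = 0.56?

2150 N·s/m

Series pair: k_s = k₁k₂/(k₁+k₂) = (7280)(8560)/(7280 + 8560) = 3934 N/m. In parallel with k₃: k_eq = 3934 + 2320 = 6254 N/m.
c_c = 2√(k_eq·m) = 2√(6254 × 589) = 3839 N·s/m.
c = ζ·c_c = 0.56 × 3839 = 2150 N·s/m.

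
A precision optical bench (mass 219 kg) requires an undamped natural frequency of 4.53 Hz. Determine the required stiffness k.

ω_n = 2πf_n = 2π × 4.53 = 28.46 rad/s.
k = m·ω_n² = 219 × 28.46² = 219 × 810.1 = 177400 N/m.

177000 N/m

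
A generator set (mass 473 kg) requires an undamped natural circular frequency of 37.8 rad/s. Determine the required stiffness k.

676000 N/m

k = m·ω_n² = 473 × 37.80² = 473 × 1429 = 675800 N/m.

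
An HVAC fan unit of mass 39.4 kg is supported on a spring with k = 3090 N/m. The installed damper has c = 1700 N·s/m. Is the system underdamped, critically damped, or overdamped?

overdamped

c_c = 2√(k·m) = 697.8 N·s/m; ζ = c/c_c = 1700/697.8 = 2.44.
Since ζ > 1 the system is overdamped.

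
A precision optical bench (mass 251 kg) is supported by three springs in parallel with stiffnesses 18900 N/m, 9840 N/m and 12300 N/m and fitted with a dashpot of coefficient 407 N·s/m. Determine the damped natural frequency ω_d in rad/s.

12.8 rad/s

Parallel springs add: k_eq = 18900 + 9840 + 12300 = 41040 N/m.
ω_n = √(k_eq/m) = √(41040/251) = 12.79 rad/s.
Critical damping c_c = 2√(k_eq·m) = 2√(41040 × 251) = 6419 N·s/m, so ζ = c/c_c = 407/6419 = 0.06341.
ω_d = ω_n√(1 − ζ²) = 12.79 × √(1 − 0.00402) = 12.76 rad/s.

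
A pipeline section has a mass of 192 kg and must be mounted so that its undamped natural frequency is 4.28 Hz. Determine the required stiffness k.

139000 N/m

ω_n = 2πf_n = 2π × 4.28 = 26.89 rad/s.
k = m·ω_n² = 192 × 26.89² = 192 × 723.2 = 138900 N/m.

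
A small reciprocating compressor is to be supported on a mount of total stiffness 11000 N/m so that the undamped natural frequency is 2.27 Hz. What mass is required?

54.1 kg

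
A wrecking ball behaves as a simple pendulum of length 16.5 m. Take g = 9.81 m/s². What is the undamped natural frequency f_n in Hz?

0.123 Hz

For a simple pendulum ω_n = √(g/L) = √(9.81/16.5) = √0.5945 = 0.7711 rad/s.
f_n = ω_n/(2π) = 0.7711/6.283 = 0.1227 Hz.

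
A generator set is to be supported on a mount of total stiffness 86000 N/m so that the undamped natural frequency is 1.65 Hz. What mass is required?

800 kg

ω_n = 2πf_n = 2π × 1.65 = 10.37 rad/s.
m = k/ω_n² = 86000/10.37² = 86000/107.5 = 800.1 kg.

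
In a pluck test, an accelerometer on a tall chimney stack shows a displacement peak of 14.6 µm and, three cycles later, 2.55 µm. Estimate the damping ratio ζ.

0.0922

Logarithmic decrement δ = (1/n)·ln(x₀/x_n) = (1/3)·ln(14.6/2.55) = (1/3)·ln(5.725) = 0.5816.
ζ = δ/√(4π² + δ²) = 0.5816/√(39.48 + 0.338) = 0.5816/6.310 = 0.09218.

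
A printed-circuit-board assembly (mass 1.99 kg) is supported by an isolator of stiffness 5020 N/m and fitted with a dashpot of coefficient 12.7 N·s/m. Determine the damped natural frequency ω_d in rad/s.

50.1 rad/s

ω_n = √(k/m) = √(5020/1.99) = 50.23 rad/s.
Critical damping c_c = 2√(k·m) = 2√(5020 × 1.99) = 199.9 N·s/m, so ζ = c/c_c = 12.7/199.9 = 0.06353.
ω_d = ω_n√(1 − ζ²) = 50.23 × √(1 − 0.00404) = 50.12 rad/s.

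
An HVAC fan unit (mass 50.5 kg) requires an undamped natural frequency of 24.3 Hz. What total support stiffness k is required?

1180000 N/m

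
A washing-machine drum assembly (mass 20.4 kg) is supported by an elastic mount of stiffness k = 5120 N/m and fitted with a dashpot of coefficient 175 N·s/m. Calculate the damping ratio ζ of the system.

0.271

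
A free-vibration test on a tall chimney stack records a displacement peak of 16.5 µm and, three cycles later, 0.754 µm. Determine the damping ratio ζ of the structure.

Logarithmic decrement δ = (1/n)·ln(x₀/x_n) = (1/3)·ln(16.5/0.754) = (1/3)·ln(21.88) = 1.029.
ζ = δ/√(4π² + δ²) = 1.029/√(39.48 + 1.06) = 1.029/6.367 = 0.1616.

0.162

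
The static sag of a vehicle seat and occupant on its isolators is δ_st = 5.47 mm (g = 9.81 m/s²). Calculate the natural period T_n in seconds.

ω_n = √(g/δ_st) = √(9.81/0.00547) = √1793 = 42.35 rad/s.
T_n = 2π/ω_n = 6.283/42.35 = 0.1484 s.

0.148 s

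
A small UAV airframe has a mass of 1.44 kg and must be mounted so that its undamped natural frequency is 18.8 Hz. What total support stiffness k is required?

20100 N/m

ω_n = 2πf_n = 2π × 18.8 = 118.1 rad/s.
k = m·ω_n² = 1.44 × 118.1² = 1.44 × 13950 = 20090 N/m.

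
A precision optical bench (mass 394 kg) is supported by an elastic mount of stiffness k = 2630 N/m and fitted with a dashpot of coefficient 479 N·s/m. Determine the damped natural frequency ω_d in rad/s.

ω_n = √(k/m) = √(2630/394) = 2.584 rad/s.
Critical damping c_c = 2√(k·m) = 2√(2630 × 394) = 2036 N·s/m, so ζ = c/c_c = 479/2036 = 0.2353.
ω_d = ω_n√(1 − ζ²) = 2.584 × √(1 − 0.0554) = 2.511 rad/s.

2.51 rad/s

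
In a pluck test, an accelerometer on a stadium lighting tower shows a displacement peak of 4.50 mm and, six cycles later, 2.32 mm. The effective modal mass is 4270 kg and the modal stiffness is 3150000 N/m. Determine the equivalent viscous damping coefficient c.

Logarithmic decrement δ = (1/n)·ln(x₀/x_n) = (1/6)·ln(4.50/2.32) = (1/6)·ln(1.940) = 0.1104.
ζ = δ/√(4π² + δ²) = 0.1104/√(39.48 + 0.0122) = 0.1104/6.284 = 0.01757.
c = ζ · 2√(km) = 0.01757 × 2√(3150000 × 4270) = 0.01757 × 232000 = 4076 N·s/m.

4080 N·s/m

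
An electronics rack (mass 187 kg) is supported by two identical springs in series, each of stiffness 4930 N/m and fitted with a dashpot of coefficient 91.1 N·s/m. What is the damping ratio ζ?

0.0671

Series springs: 1/k_eq = 2/4930, so k_eq = 4930/2 = 2465 N/m.
ω_n = √(k_eq/m) = √(2465/187) = 3.631 rad/s.
Critical damping c_c = 2√(k_eq·m) = 2√(2465 × 187) = 1358 N·s/m, so ζ = c/c_c = 91.1/1358 = 0.06709.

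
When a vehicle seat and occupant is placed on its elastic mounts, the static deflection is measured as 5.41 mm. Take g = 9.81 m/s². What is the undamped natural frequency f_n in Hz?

6.78 Hz

ω_n = √(g/δ_st) = √(9.81/0.00541) = √1813 = 42.58 rad/s.
f_n = ω_n/(2π) = 42.58/6.283 = 6.777 Hz.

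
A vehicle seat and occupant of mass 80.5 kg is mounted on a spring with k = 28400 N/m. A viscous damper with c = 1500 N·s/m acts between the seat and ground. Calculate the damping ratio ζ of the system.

0.496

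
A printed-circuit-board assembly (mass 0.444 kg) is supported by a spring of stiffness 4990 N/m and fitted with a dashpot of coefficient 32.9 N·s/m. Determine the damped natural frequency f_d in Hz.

15.8 Hz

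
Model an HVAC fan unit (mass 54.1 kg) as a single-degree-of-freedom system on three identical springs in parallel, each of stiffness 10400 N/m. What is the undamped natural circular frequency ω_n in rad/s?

24.0 rad/s

Parallel springs add: k_eq = 3 × 10400 = 31200 N/m.
ω_n = √(k_eq/m) = √(31200/54.1) = √576.7 = 24.01 rad/s.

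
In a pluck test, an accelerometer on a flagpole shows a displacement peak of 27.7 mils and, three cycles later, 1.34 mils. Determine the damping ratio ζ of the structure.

0.159

Logarithmic decrement δ = (1/n)·ln(x₀/x_n) = (1/3)·ln(27.7/1.34) = (1/3)·ln(20.67) = 1.010.
ζ = δ/√(4π² + δ²) = 1.010/√(39.48 + 1.02) = 1.010/6.364 = 0.1586.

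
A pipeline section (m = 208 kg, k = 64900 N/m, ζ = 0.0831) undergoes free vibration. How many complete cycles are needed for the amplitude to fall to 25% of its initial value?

Logarithmic decrement δ = 2πζ/√(1 − ζ²) = 2π × 0.08310/√(1 − 0.00691) = 0.5239.
x_n/x₀ = e^(−nδ) ≤ 0.25; take ln: n ≥ ln(1/0.25)/δ = 1.386/0.5239 = 2.646.
So 3 complete cycles are required.

3 cycles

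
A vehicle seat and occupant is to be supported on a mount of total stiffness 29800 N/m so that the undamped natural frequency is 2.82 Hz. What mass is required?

ω_n = 2πf_n = 2π × 2.82 = 17.72 rad/s.
m = k/ω_n² = 29800/17.72² = 29800/313.9 = 94.92 kg.

94.9 kg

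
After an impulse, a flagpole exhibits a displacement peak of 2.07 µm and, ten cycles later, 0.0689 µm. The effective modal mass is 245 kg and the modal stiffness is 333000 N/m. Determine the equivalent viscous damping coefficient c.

977 N·s/m

Logarithmic decrement δ = (1/n)·ln(x₀/x_n) = (1/10)·ln(2.07/0.0689) = (1/10)·ln(30.04) = 0.3403.
ζ = δ/√(4π² + δ²) = 0.3403/√(39.48 + 0.116) = 0.3403/6.292 = 0.05408.
c = ζ · 2√(km) = 0.05408 × 2√(333000 × 245) = 0.05408 × 18060 = 976.9 N·s/m.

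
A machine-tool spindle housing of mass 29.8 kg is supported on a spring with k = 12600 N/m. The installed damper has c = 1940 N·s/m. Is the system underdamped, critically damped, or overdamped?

c_c = 2√(k·m) = 1226 N·s/m; ζ = c/c_c = 1940/1226 = 1.58.
Since ζ > 1 the system is overdamped.

overdamped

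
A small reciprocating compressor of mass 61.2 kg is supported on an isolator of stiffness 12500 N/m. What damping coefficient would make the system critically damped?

1750 N·s/m

c_c = 2√(k·m) = 2√(12500 × 61.2) = 2 × 874.6 = 1749 N·s/m.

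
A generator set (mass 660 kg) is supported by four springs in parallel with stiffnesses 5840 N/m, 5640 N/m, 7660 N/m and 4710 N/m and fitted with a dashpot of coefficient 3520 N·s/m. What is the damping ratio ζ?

Parallel springs add: k_eq = 5840 + 5640 + 7660 + 4710 = 23850 N/m.
ω_n = √(k_eq/m) = √(23850/660) = 6.011 rad/s.
Critical damping c_c = 2√(k_eq·m) = 2√(23850 × 660) = 7935 N·s/m, so ζ = c/c_c = 3520/7935 = 0.4436.

0.444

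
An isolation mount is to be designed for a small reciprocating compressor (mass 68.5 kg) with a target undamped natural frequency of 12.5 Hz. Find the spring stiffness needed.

423000 N/m

ω_n = 2πf_n = 2π × 12.5 = 78.54 rad/s.
k = m·ω_n² = 68.5 × 78.54² = 68.5 × 6169 = 422500 N/m.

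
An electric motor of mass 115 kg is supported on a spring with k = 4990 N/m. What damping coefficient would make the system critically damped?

c_c = 2√(k·m) = 2√(4990 × 115) = 2 × 757.5 = 1515 N·s/m.

1520 N·s/m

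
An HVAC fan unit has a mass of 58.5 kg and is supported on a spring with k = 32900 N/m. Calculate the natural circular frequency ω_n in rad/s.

23.7 rad/s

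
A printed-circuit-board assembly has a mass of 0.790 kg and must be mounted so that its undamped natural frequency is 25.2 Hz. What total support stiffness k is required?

ω_n = 2πf_n = 2π × 25.2 = 158.3 rad/s.
k = m·ω_n² = 0.790 × 158.3² = 0.790 × 25070 = 19810 N/m.

19800 N/m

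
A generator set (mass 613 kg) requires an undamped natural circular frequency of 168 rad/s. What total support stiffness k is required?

17300000 N/m

k = m·ω_n² = 613 × 168.0² = 613 × 28220 = 17300000 N/m.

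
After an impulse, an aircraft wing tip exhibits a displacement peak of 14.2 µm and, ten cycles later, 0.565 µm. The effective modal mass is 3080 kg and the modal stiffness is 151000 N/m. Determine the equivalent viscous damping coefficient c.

Logarithmic decrement δ = (1/n)·ln(x₀/x_n) = (1/10)·ln(14.2/0.565) = (1/10)·ln(25.13) = 0.3224.
ζ = δ/√(4π² + δ²) = 0.3224/√(39.48 + 0.104) = 0.3224/6.291 = 0.05125.
c = ζ · 2√(km) = 0.05125 × 2√(151000 × 3080) = 0.05125 × 43130 = 2210 N·s/m.

2210 N·s/m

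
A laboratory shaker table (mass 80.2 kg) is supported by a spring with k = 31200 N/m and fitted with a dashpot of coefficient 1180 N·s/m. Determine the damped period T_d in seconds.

0.343 s

ω_n = √(k/m) = √(31200/80.2) = 19.72 rad/s.
Critical damping c_c = 2√(k·m) = 2√(31200 × 80.2) = 3164 N·s/m, so ζ = c/c_c = 1180/3164 = 0.3730.
ω_d = ω_n√(1 − ζ²) = 19.72 × √(1 − 0.139) = 18.30 rad/s.
T_d = 2π/ω_d = 0.3433 s.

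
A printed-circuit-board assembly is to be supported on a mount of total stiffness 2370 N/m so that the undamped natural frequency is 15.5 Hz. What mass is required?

0.250 kg

ω_n = 2πf_n = 2π × 15.5 = 97.39 rad/s.
m = k/ω_n² = 2370/97.39² = 2370/9485 = 0.2499 kg.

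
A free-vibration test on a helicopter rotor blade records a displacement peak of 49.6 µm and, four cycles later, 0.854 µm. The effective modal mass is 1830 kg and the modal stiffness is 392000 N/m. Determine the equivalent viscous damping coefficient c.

Logarithmic decrement δ = (1/n)·ln(x₀/x_n) = (1/4)·ln(49.6/0.854) = (1/4)·ln(58.08) = 1.015.
ζ = δ/√(4π² + δ²) = 1.015/√(39.48 + 1.03) = 1.015/6.365 = 0.1595.
c = ζ · 2√(km) = 0.1595 × 2√(392000 × 1830) = 0.1595 × 53570 = 8546 N·s/m.

8550 N·s/m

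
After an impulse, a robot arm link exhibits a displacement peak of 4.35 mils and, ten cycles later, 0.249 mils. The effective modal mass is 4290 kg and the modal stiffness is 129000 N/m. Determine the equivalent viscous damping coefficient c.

Logarithmic decrement δ = (1/n)·ln(x₀/x_n) = (1/10)·ln(4.35/0.249) = (1/10)·ln(17.47) = 0.2860.
ζ = δ/√(4π² + δ²) = 0.2860/√(39.48 + 0.0818) = 0.2860/6.290 = 0.04548.
c = ζ · 2√(km) = 0.04548 × 2√(129000 × 4290) = 0.04548 × 47050 = 2140 N·s/m.

2140 N·s/m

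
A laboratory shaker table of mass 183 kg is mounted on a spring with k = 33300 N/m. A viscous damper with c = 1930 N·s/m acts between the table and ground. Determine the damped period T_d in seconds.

ω_n = √(k/m) = √(33300/183) = 13.49 rad/s.
Critical damping c_c = 2√(k·m) = 2√(33300 × 183) = 4937 N·s/m, so ζ = c/c_c = 1930/4937 = 0.3909.
ω_d = ω_n√(1 − ζ²) = 13.49 × √(1 − 0.153) = 12.42 rad/s.
T_d = 2π/ω_d = 0.5061 s.

0.506 s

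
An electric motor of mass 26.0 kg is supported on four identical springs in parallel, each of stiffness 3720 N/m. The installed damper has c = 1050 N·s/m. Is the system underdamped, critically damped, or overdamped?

Parallel springs add: k_eq = 4 × 3720 = 14880 N/m.
c_c = 2√(k_eq·m) = 1244 N·s/m; ζ = c/c_c = 1050/1244 = 0.844.
Since ζ < 1 the system is underdamped.

underdamped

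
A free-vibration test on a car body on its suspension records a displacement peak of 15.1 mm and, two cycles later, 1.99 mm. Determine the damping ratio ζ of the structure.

Logarithmic decrement δ = (1/n)·ln(x₀/x_n) = (1/2)·ln(15.1/1.99) = (1/2)·ln(7.588) = 1.013.
ζ = δ/√(4π² + δ²) = 1.013/√(39.48 + 1.03) = 1.013/6.364 = 0.1592.

0.159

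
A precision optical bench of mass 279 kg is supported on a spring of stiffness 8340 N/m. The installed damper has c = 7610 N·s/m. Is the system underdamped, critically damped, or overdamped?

overdamped

c_c = 2√(k·m) = 3051 N·s/m; ζ = c/c_c = 7610/3051 = 2.49.
Since ζ > 1 the system is overdamped.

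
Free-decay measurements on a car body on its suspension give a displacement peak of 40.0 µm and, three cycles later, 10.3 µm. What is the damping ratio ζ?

Logarithmic decrement δ = (1/n)·ln(x₀/x_n) = (1/3)·ln(40.0/10.3) = (1/3)·ln(3.883) = 0.4522.
ζ = δ/√(4π² + δ²) = 0.4522/√(39.48 + 0.205) = 0.4522/6.299 = 0.07179.

0.0718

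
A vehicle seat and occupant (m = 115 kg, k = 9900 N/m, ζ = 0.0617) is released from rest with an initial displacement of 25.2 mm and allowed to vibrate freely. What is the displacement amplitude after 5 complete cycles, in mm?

Logarithmic decrement δ = 2πζ/√(1 − ζ²) = 2π × 0.06170/√(1 − 0.00381) = 0.3884.
After n cycles, x_n/x₀ = e^(−nδ), so x_5 = 25.2 × e^(−5 × 0.3884) = 25.2 × 0.1434 = 3.614 mm.

3.61 mm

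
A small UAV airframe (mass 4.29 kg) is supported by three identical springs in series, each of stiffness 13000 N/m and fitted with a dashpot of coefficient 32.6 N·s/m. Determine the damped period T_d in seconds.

0.199 s

Series springs: 1/k_eq = 3/13000, so k_eq = 13000/3 = 4333 N/m.
ω_n = √(k_eq/m) = √(4333/4.29) = 31.78 rad/s.
Critical damping c_c = 2√(k_eq·m) = 2√(4333 × 4.29) = 272.7 N·s/m, so ζ = c/c_c = 32.6/272.7 = 0.1195.
ω_d = ω_n√(1 − ζ²) = 31.78 × √(1 − 0.0143) = 31.55 rad/s.
T_d = 2π/ω_d = 0.1991 s.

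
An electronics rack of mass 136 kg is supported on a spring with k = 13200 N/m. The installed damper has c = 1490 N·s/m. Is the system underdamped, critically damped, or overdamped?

underdamped

c_c = 2√(k·m) = 2680 N·s/m; ζ = c/c_c = 1490/2680 = 0.556.
Since ζ < 1 the system is underdamped.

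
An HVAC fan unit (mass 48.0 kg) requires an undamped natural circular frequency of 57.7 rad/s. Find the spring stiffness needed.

160000 N/m

k = m·ω_n² = 48.0 × 57.70² = 48.0 × 3329 = 159800 N/m.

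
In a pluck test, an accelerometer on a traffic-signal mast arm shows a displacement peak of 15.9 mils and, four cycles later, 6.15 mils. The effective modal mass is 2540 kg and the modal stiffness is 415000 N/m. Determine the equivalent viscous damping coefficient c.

2450 N·s/m

Logarithmic decrement δ = (1/n)·ln(x₀/x_n) = (1/4)·ln(15.9/6.15) = (1/4)·ln(2.585) = 0.2375.
ζ = δ/√(4π² + δ²) = 0.2375/√(39.48 + 0.0564) = 0.2375/6.288 = 0.03777.
c = ζ · 2√(km) = 0.03777 × 2√(415000 × 2540) = 0.03777 × 64930 = 2452 N·s/m.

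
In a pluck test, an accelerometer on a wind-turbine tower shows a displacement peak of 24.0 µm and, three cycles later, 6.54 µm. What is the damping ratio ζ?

0.0688

Logarithmic decrement δ = (1/n)·ln(x₀/x_n) = (1/3)·ln(24.0/6.54) = (1/3)·ln(3.670) = 0.4334.
ζ = δ/√(4π² + δ²) = 0.4334/√(39.48 + 0.188) = 0.4334/6.298 = 0.06881.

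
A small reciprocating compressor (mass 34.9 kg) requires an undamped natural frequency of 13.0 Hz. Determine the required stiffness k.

233000 N/m

ω_n = 2πf_n = 2π × 13.0 = 81.68 rad/s.
k = m·ω_n² = 34.9 × 81.68² = 34.9 × 6672 = 232800 N/m.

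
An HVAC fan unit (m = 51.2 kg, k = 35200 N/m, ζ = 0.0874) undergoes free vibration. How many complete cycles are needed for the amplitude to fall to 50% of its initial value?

2 cycles

Logarithmic decrement δ = 2πζ/√(1 − ζ²) = 2π × 0.08740/√(1 − 0.00764) = 0.5513.
x_n/x₀ = e^(−nδ) ≤ 0.5; take ln: n ≥ ln(1/0.5)/δ = 0.6931/0.5513 = 1.257.
So 2 complete cycles are required.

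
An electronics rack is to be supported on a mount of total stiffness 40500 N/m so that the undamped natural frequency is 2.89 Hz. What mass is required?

123 kg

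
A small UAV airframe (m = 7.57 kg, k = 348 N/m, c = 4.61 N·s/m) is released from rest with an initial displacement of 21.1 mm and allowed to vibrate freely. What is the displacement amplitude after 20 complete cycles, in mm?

ζ = c/(2√(km)) = 4.61/(2√(348 × 7.57)) = 4.61/102.7 = 0.04491.
Logarithmic decrement δ = 2πζ/√(1 − ζ²) = 2π × 0.04491/√(1 − 0.00202) = 0.2825.
After n cycles, x_n/x₀ = e^(−nδ), so x_20 = 21.1 × e^(−20 × 0.2825) = 21.1 × 0.003521 = 0.07428 mm.

0.0743 mm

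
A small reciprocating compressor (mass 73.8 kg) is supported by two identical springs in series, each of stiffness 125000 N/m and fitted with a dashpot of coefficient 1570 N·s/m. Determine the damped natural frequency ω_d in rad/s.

27.1 rad/s

Series springs: 1/k_eq = 2/125000, so k_eq = 125000/2 = 62500 N/m.
ω_n = √(k_eq/m) = √(62500/73.8) = 29.10 rad/s.
Critical damping c_c = 2√(k_eq·m) = 2√(62500 × 73.8) = 4295 N·s/m, so ζ = c/c_c = 1570/4295 = 0.3655.
ω_d = ω_n√(1 − ζ²) = 29.10 × √(1 − 0.134) = 27.09 rad/s.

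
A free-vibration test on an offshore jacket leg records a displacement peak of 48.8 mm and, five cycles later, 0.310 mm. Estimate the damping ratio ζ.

0.159

Logarithmic decrement δ = (1/n)·ln(x₀/x_n) = (1/5)·ln(48.8/0.310) = (1/5)·ln(157.4) = 1.012.
ζ = δ/√(4π² + δ²) = 1.012/√(39.48 + 1.02) = 1.012/6.364 = 0.1590.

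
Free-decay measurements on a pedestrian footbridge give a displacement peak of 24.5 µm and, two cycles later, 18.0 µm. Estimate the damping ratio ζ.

Logarithmic decrement δ = (1/n)·ln(x₀/x_n) = (1/2)·ln(24.5/18.0) = (1/2)·ln(1.361) = 0.1542.
ζ = δ/√(4π² + δ²) = 0.1542/√(39.48 + 0.0238) = 0.1542/6.285 = 0.02453.

0.0245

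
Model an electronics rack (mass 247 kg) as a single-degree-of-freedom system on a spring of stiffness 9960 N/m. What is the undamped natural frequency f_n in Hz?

ω_n = √(k/m) = √(9960/247) = √40.32 = 6.350 rad/s.
f_n = ω_n/(2π) = 6.350/6.283 = 1.011 Hz.

1.01 Hz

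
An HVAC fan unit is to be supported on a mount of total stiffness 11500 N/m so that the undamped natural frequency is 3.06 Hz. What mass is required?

ω_n = 2πf_n = 2π × 3.06 = 19.23 rad/s.
m = k/ω_n² = 11500/19.23² = 11500/369.7 = 31.11 kg.

31.1 kg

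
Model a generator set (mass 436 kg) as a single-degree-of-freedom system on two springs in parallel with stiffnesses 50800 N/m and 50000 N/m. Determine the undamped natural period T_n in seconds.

0.413 s

Parallel springs add: k_eq = 50800 + 50000 = 100800 N/m.
ω_n = √(k_eq/m) = √(100800/436) = √231.2 = 15.21 rad/s.
T_n = 2π/ω_n = 6.283/15.21 = 0.4132 s.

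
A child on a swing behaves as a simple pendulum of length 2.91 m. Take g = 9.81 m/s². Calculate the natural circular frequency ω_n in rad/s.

1.84 rad/s

For a simple pendulum ω_n = √(g/L) = √(9.81/2.91) = √3.371 = 1.836 rad/s.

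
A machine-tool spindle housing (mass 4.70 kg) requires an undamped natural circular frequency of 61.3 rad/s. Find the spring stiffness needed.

k = m·ω_n² = 4.70 × 61.30² = 4.70 × 3758 = 17660 N/m.

17700 N/m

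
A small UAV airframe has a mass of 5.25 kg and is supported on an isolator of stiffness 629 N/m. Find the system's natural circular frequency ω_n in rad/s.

10.9 rad/s

ω_n = √(k/m) = √(629.0/5.25) = √119.8 = 10.95 rad/s.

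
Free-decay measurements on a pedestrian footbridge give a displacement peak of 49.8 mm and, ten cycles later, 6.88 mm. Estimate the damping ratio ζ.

Logarithmic decrement δ = (1/n)·ln(x₀/x_n) = (1/10)·ln(49.8/6.88) = (1/10)·ln(7.238) = 0.1979.
ζ = δ/√(4π² + δ²) = 0.1979/√(39.48 + 0.0392) = 0.1979/6.286 = 0.03149.

0.0315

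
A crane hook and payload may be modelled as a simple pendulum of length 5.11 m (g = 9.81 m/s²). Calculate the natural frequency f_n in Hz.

0.221 Hz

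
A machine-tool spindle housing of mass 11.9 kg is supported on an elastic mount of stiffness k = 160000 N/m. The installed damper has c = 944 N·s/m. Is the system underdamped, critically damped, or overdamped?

underdamped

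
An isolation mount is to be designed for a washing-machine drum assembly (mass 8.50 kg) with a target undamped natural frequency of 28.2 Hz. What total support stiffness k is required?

267000 N/m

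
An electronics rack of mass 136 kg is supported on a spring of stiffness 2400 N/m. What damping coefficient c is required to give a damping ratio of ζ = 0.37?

423 N·s/m

c_c = 2√(k·m) = 2√(2400 × 136) = 1143 N·s/m.
c = ζ·c_c = 0.37 × 1143 = 422.8 N·s/m.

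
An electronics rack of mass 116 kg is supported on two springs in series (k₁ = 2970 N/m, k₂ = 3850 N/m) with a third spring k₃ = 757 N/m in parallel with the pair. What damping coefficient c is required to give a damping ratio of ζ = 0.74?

Series pair: k_s = k₁k₂/(k₁+k₂) = (2970)(3850)/(2970 + 3850) = 1677 N/m. In parallel with k₃: k_eq = 1677 + 757 = 2434 N/m.
c_c = 2√(k_eq·m) = 2√(2434 × 116) = 1063 N·s/m.
c = ζ·c_c = 0.74 × 1063 = 786.4 N·s/m.

786 N·s/m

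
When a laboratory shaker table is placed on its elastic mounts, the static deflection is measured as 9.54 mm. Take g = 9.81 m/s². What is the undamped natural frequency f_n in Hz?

ω_n = √(g/δ_st) = √(9.81/0.00954) = √1028 = 32.07 rad/s.
f_n = ω_n/(2π) = 32.07/6.283 = 5.104 Hz.

5.10 Hz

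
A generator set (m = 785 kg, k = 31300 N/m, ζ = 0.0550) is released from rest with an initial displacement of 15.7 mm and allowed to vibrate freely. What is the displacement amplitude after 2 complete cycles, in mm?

7.86 mm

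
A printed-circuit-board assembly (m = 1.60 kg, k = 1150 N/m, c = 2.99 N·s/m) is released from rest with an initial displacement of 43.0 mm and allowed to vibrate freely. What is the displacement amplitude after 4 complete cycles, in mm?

ζ = c/(2√(km)) = 2.99/(2√(1150 × 1.60)) = 2.99/85.79 = 0.03485.
Logarithmic decrement δ = 2πζ/√(1 − ζ²) = 2π × 0.03485/√(1 − 0.00121) = 0.2191.
After n cycles, x_n/x₀ = e^(−nδ), so x_4 = 43.0 × e^(−4 × 0.2191) = 43.0 × 0.4163 = 17.90 mm.

17.9 mm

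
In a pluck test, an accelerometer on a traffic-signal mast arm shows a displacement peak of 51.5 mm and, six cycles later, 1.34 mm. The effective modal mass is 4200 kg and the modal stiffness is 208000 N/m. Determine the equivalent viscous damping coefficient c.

5700 N·s/m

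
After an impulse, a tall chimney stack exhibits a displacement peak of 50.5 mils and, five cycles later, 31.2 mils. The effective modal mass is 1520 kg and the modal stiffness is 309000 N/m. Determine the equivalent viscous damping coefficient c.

Logarithmic decrement δ = (1/n)·ln(x₀/x_n) = (1/5)·ln(50.5/31.2) = (1/5)·ln(1.619) = 0.09631.
ζ = δ/√(4π² + δ²) = 0.09631/√(39.48 + 0.00928) = 0.09631/6.284 = 0.01533.
c = ζ · 2√(km) = 0.01533 × 2√(309000 × 1520) = 0.01533 × 43340 = 664.3 N·s/m.

664 N·s/m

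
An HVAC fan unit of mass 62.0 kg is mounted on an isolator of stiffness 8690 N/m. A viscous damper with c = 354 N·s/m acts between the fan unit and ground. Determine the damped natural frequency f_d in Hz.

ω_n = √(k/m) = √(8690/62.0) = 11.84 rad/s.
Critical damping c_c = 2√(k·m) = 2√(8690 × 62.0) = 1468 N·s/m, so ζ = c/c_c = 354/1468 = 0.2411.
ω_d = ω_n√(1 − ζ²) = 11.84 × √(1 − 0.0581) = 11.49 rad/s.
f_d = ω_d/(2π) = 1.829 Hz.

1.83 Hz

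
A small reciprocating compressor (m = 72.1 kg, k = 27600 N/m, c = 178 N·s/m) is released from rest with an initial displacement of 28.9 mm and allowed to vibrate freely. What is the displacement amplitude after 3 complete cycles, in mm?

8.78 mm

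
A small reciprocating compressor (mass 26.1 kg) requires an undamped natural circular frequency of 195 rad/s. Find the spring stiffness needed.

992000 N/m

k = m·ω_n² = 26.1 × 195.0² = 26.1 × 38020 = 992500 N/m.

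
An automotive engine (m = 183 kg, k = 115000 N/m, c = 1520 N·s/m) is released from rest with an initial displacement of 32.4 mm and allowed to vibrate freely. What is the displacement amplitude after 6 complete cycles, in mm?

ζ = c/(2√(km)) = 1520/(2√(115000 × 183)) = 1520/9175 = 0.1657.
Logarithmic decrement δ = 2πζ/√(1 − ζ²) = 2π × 0.1657/√(1 − 0.0274) = 1.056.
After n cycles, x_n/x₀ = e^(−nδ), so x_6 = 32.4 × e^(−6 × 1.056) = 32.4 × 0.001777 = 0.05756 mm.

0.0576 mm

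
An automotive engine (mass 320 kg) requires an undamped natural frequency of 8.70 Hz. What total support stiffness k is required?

956000 N/m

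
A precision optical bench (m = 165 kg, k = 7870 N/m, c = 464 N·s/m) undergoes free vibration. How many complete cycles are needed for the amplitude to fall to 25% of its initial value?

ζ = c/(2√(km)) = 464/(2√(7870 × 165)) = 464/2279 = 0.2036.
Logarithmic decrement δ = 2πζ/√(1 − ζ²) = 2π × 0.2036/√(1 − 0.0414) = 1.307.
x_n/x₀ = e^(−nδ) ≤ 0.25; take ln: n ≥ ln(1/0.25)/δ = 1.386/1.307 = 1.061.
So 2 complete cycles are required.

2 cycles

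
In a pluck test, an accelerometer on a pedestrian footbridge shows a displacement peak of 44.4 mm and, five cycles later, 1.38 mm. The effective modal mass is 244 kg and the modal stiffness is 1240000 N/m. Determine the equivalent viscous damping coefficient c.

3820 N·s/m

Logarithmic decrement δ = (1/n)·ln(x₀/x_n) = (1/5)·ln(44.4/1.38) = (1/5)·ln(32.17) = 0.6942.
ζ = δ/√(4π² + δ²) = 0.6942/√(39.48 + 0.482) = 0.6942/6.321 = 0.1098.
c = ζ · 2√(km) = 0.1098 × 2√(1240000 × 244) = 0.1098 × 34790 = 3821 N·s/m.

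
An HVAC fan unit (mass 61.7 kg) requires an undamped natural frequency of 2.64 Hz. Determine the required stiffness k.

17000 N/m

ω_n = 2πf_n = 2π × 2.64 = 16.59 rad/s.
k = m·ω_n² = 61.7 × 16.59² = 61.7 × 275.1 = 16980 N/m.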